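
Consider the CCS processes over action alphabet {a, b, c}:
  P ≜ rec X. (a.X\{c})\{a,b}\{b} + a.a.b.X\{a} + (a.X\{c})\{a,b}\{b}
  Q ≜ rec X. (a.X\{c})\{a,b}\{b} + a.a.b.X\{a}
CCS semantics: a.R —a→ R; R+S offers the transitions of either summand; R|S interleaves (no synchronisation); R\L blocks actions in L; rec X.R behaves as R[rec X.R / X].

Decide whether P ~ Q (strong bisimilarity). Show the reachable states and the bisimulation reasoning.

Reachable graph of P (4 states):
  m0 = rec X. (a.X\{c})\{a,b}\{b} + a.a.b.X\{a} + (a.X\{c})\{a,b}\{b} :: ··a··> m1
  m1 = a.b.(rec X. (a.X\{c})\{a,b}\{b} + a.a.b.X\{a} + (a.X\{c})\{a,b}\{b})\{a} :: ··a··> m2
  m2 = b.(rec X. (a.X\{c})\{a,b}\{b} + a.a.b.X\{a} + (a.X\{c})\{a,b}\{b})\{a} :: ··b··> m3
  m3 = (rec X. (a.X\{c})\{a,b}\{b} + a.a.b.X\{a} + (a.X\{c})\{a,b}\{b})\{a} :: ∅
Reachable graph of Q (4 states):
  n0 = rec X. (a.X\{c})\{a,b}\{b} + a.a.b.X\{a} :: ··a··> n1
  n1 = a.b.(rec X. (a.X\{c})\{a,b}\{b} + a.a.b.X\{a})\{a} :: ··a··> n2
  n2 = b.(rec X. (a.X\{c})\{a,b}\{b} + a.a.b.X\{a})\{a} :: ··b··> n3
  n3 = (rec X. (a.X\{c})\{a,b}\{b} + a.a.b.X\{a})\{a} :: ∅
Coarsest stable partition (strong bisimilarity classes):
  B0 = {m0, n0}
  B1 = {m1, n1}
  B2 = {m2, n2}
  B3 = {m3, n3}
m0 ∈ B0, n0 ∈ B0 → same block

P ~ Q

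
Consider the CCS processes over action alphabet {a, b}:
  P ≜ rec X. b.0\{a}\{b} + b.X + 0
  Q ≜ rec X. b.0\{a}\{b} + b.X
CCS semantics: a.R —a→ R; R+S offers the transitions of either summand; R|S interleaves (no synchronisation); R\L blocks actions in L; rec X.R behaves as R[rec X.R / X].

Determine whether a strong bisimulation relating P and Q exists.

YES

Reachable graph of P (2 states):
  s0 = rec X. b.0\{a}\{b} + b.X + 0 :: --b--▸ s0, --b--▸ s1
  s1 = 0\{a}\{b} :: ·
Reachable graph of Q (2 states):
  t0 = rec X. b.0\{a}\{b} + b.X :: --b--▸ t0, --b--▸ t1
  t1 = 0\{a}\{b} :: ·
Bisimilarity quotient blocks:
  B0 = {s0, t0}
  B1 = {s1, t1}
s0 ∈ B0, t0 ∈ B0 → same block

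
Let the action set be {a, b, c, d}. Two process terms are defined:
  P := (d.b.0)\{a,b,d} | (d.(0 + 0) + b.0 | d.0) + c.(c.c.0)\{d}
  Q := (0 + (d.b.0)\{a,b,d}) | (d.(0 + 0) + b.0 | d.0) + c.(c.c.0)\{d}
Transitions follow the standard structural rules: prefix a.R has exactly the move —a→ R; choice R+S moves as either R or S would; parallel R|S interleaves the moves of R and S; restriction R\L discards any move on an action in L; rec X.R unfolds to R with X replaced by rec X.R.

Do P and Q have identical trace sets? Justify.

LTS(P): 8 reachable states
  m0 = (d.b.0)\{a,b,d} | (d.(0 + 0) + b.0 | d.0) + c.(c.c.0)\{d} :: —b→ m1, —c→ m2, —d→ m3, —d→ m4
  m1 = (d.b.0)\{a,b,d} | (0 | d.0) :: —d→ m5
  m2 = (c.c.0)\{d} :: —c→ m6
  m3 = (d.b.0)\{a,b,d} | (0 + 0) :: stopped
  m4 = (d.b.0)\{a,b,d} | (b.0 | 0) :: —b→ m5
  m5 = (d.b.0)\{a,b,d} | (0 | 0) :: stopped
  m6 = (c.0)\{d} :: —c→ m7
  m7 = 0\{d} :: stopped
LTS(Q): 8 reachable states
  n0 = (0 + (d.b.0)\{a,b,d}) | (d.(0 + 0) + b.0 | d.0) + c.(c.c.0)\{d} :: —b→ n1, —c→ n2, —d→ n3, —d→ n4
  n1 = (0 + (d.b.0)\{a,b,d}) | (0 | d.0) :: —d→ n5
  n2 = (c.c.0)\{d} :: —c→ n6
  n3 = (0 + (d.b.0)\{a,b,d}) | (0 + 0) :: stopped
  n4 = (0 + (d.b.0)\{a,b,d}) | (b.0 | 0) :: —b→ n5
  n5 = (0 + (d.b.0)\{a,b,d}) | (0 | 0) :: stopped
  n6 = (c.0)\{d} :: —c→ n7
  n7 = 0\{d} :: stopped
Bisimilarity quotient blocks:
  B0 = {m0, n0}
  B1 = {m3, m5, m7, n3, n5, n7}
  B2 = {m1, n1}
  B3 = {m2, n2}
  B4 = {m6, n6}
  B5 = {m4, n4}
m0 ∈ B0, n0 ∈ B0 → same block
Bisimilar ⇒ trace-equivalent.

trace-equivalent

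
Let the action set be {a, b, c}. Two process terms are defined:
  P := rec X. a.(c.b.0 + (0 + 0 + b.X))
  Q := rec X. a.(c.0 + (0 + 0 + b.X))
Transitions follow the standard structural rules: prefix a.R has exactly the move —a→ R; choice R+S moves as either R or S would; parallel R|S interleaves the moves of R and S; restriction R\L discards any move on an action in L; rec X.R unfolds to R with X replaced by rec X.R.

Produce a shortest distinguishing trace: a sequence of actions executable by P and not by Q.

P's transition system — 4 states:
  s0 = rec X. a.(c.b.0 + (0 + 0 + b.X)) has moves --a--▸ s1
  s1 = c.b.0 + (0 + 0 + b.(rec X. a.(c.b.0 + (0 + 0 + b.X)))) has moves --b--▸ s0, --c--▸ s2
  s2 = b.0 has moves --b--▸ s3
  s3 = 0 has moves stopped
Q's transition system — 3 states:
  t0 = rec X. a.(c.0 + (0 + 0 + b.X)) has moves --a--▸ t1
  t1 = c.0 + (0 + 0 + b.(rec X. a.(c.0 + (0 + 0 + b.X)))) has moves --b--▸ t0, --c--▸ t2
  t2 = 0 has moves stopped
Executing acb from P (initial set {s0}):
  [1] a ⇒ {s1}
  [2] c ⇒ {s2}
  [3] b ⇒ {s3}
  ✓ P
Executing acb from Q (initial set {t0}):
  [1] a ⇒ {t1}
  [2] c ⇒ {t2}
  [3] b ⇒ no successor for Q

acb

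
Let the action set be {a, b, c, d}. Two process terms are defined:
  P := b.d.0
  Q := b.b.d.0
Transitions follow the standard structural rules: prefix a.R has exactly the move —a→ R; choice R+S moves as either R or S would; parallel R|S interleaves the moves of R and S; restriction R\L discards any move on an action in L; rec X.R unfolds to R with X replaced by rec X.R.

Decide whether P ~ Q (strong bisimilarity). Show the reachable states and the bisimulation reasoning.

Reachable graph of P (3 states):
  s0 = b.d.0 ⊢ -b-> s1
  s1 = d.0 ⊢ -d-> s2
  s2 = 0 ⊢ ∅
Reachable graph of Q (4 states):
  t0 = b.b.d.0 ⊢ -b-> t1
  t1 = b.d.0 ⊢ -b-> t2
  t2 = d.0 ⊢ -d-> t3
  t3 = 0 ⊢ ∅
Coarsest stable partition (strong bisimilarity classes):
  B0 = {s0, t1}
  B1 = {s1, t2}
  B2 = {s2, t3}
  B3 = {t0}
s0 ∈ B0, t0 ∈ B3 → different blocks

P ≁ Q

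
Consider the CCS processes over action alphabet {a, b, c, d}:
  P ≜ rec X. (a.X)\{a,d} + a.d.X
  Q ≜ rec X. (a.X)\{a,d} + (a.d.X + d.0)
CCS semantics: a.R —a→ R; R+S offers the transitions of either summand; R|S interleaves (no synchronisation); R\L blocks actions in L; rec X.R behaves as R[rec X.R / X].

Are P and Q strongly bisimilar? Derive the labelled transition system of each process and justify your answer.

NO

LTS(P): 2 reachable states
  s0 = rec X. (a.X)\{a,d} + a.d.X :: —a→ s1
  s1 = d.(rec X. (a.X)\{a,d} + a.d.X) :: —d→ s0
LTS(Q): 3 reachable states
  t0 = rec X. (a.X)\{a,d} + (a.d.X + d.0) :: —a→ t1, —d→ t2
  t1 = d.(rec X. (a.X)\{a,d} + (a.d.X + d.0)) :: —d→ t0
  t2 = 0 :: ∅
Coarsest stable partition (strong bisimilarity classes):
  B0 = {s0}
  B1 = {s1}
  B2 = {t0}
  B3 = {t2}
  B4 = {t1}
s0 ∈ B0, t0 ∈ B2 → different blocks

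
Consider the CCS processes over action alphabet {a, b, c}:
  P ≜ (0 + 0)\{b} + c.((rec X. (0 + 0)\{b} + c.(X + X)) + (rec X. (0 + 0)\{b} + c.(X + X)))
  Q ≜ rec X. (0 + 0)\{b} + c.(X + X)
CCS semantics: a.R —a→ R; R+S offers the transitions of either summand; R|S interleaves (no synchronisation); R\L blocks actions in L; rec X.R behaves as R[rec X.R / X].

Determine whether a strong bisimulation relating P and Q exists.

YES

P's transition system — 2 states:
  p0 = (0 + 0)\{b} + c.((rec X. (0 + 0)\{b} + c.(X + X)) + (rec X. (0 + 0)\{b} + c.(X + X))) | -c-> p1
  p1 = (rec X. (0 + 0)\{b} + c.(X + X)) + (rec X. (0 + 0)\{b} + c.(X + X)) | -c-> p1
Q's transition system — 2 states:
  q0 = rec X. (0 + 0)\{b} + c.(X + X) | -c-> q1
  q1 = (rec X. (0 + 0)\{b} + c.(X + X)) + (rec X. (0 + 0)\{b} + c.(X + X)) | -c-> q1
Bisimilarity quotient blocks:
  B0 = {p0, p1, q0, q1}
p0 ∈ B0, q0 ∈ B0 → same block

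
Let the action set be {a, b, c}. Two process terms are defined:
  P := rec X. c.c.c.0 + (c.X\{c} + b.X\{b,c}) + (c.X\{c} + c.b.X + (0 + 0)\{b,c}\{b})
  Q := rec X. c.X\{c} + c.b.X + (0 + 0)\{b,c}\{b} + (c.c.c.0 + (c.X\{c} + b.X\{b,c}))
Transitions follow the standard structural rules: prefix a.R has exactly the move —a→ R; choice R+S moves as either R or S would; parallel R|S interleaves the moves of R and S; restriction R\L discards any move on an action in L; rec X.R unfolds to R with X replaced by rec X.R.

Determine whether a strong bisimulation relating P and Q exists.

bisimilar

Reachable graph of P (8 states):
  p0 = rec X. c.c.c.0 + (c.X\{c} + b.X\{b,c}) + (c.X\{c} + c.b.X + (0 + 0)\{b,c}\{b}) has moves ··b··> p1, ··c··> p2, ··c··> p3, ··c··> p4
  p1 = (rec X. c.c.c.0 + (c.X\{c} + b.X\{b,c}) + (c.X\{c} + c.b.X + (0 + 0)\{b,c}\{b}))\{b,c} has moves (no moves)
  p2 = (rec X. c.c.c.0 + (c.X\{c} + b.X\{b,c}) + (c.X\{c} + c.b.X + (0 + 0)\{b,c}\{b}))\{c} has moves ··b··> p5
  p3 = b.(rec X. c.c.c.0 + (c.X\{c} + b.X\{b,c}) + (c.X\{c} + c.b.X + (0 + 0)\{b,c}\{b})) has moves ··b··> p0
  p4 = c.c.0 has moves ··c··> p6
  p5 = (rec X. c.c.c.0 + (c.X\{c} + b.X\{b,c}) + (c.X\{c} + c.b.X + (0 + 0)\{b,c}\{b}))\{b,c}\{c} has moves (no moves)
  p6 = c.0 has moves ··c··> p7
  p7 = 0 has moves (no moves)
Reachable graph of Q (8 states):
  q0 = rec X. c.X\{c} + c.b.X + (0 + 0)\{b,c}\{b} + (c.c.c.0 + (c.X\{c} + b.X\{b,c})) has moves ··b··> q1, ··c··> q2, ··c··> q3, ··c··> q4
  q1 = (rec X. c.X\{c} + c.b.X + (0 + 0)\{b,c}\{b} + (c.c.c.0 + (c.X\{c} + b.X\{b,c})))\{b,c} has moves (no moves)
  q2 = (rec X. c.X\{c} + c.b.X + (0 + 0)\{b,c}\{b} + (c.c.c.0 + (c.X\{c} + b.X\{b,c})))\{c} has moves ··b··> q5
  q3 = b.(rec X. c.X\{c} + c.b.X + (0 + 0)\{b,c}\{b} + (c.c.c.0 + (c.X\{c} + b.X\{b,c}))) has moves ··b··> q0
  q4 = c.c.0 has moves ··c··> q6
  q5 = (rec X. c.X\{c} + c.b.X + (0 + 0)\{b,c}\{b} + (c.c.c.0 + (c.X\{c} + b.X\{b,c})))\{b,c}\{c} has moves (no moves)
  q6 = c.0 has moves ··c··> q7
  q7 = 0 has moves (no moves)
Bisimilarity quotient blocks:
  B0 = {p0, q0}
  B1 = {p4, q4}
  B2 = {p6, q6}
  B3 = {p1, p5, p7, q1, q5, q7}
  B4 = {p3, q3}
  B5 = {p2, q2}
p0 ∈ B0, q0 ∈ B0 → same block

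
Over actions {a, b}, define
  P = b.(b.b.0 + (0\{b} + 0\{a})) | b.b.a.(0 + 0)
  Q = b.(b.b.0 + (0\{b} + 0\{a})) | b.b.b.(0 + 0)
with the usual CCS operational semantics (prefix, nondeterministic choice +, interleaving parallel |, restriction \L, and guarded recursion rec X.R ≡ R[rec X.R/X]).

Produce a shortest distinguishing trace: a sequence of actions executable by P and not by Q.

Reachable graph of P (16 states):
  m0 = b.(b.b.0 + (0\{b} + 0\{a})) | b.b.a.(0 + 0) | -b-> m1, -b-> m2
  m1 = (b.b.0 + (0\{b} + 0\{a})) | b.b.a.(0 + 0) | -b-> m3, -b-> m4
  m2 = b.(b.b.0 + (0\{b} + 0\{a})) | b.a.(0 + 0) | -b-> m3, -b-> m5
  m3 = (b.b.0 + (0\{b} + 0\{a})) | b.a.(0 + 0) | -b-> m6, -b-> m7
  m4 = b.0 | b.b.a.(0 + 0) | -b-> m7, -b-> m8
  m5 = b.(b.b.0 + (0\{b} + 0\{a})) | a.(0 + 0) | -a-> m9, -b-> m6
  m6 = (b.b.0 + (0\{b} + 0\{a})) | a.(0 + 0) | -a-> m10, -b-> m11
  m7 = b.0 | b.a.(0 + 0) | -b-> m11, -b-> m12
  m8 = 0 | b.b.a.(0 + 0) | -b-> m12
  m9 = b.(b.b.0 + (0\{b} + 0\{a})) | (0 + 0) | -b-> m10
  m10 = (b.b.0 + (0\{b} + 0\{a})) | (0 + 0) | -b-> m13
  m11 = b.0 | a.(0 + 0) | -a-> m13, -b-> m14
  m12 = 0 | b.a.(0 + 0) | -b-> m14
  m13 = b.0 | (0 + 0) | -b-> m15
  m14 = 0 | a.(0 + 0) | -a-> m15
  m15 = 0 | (0 + 0) | deadlocked
Reachable graph of Q (16 states):
  n0 = b.(b.b.0 + (0\{b} + 0\{a})) | b.b.b.(0 + 0) | -b-> n1, -b-> n2
  n1 = (b.b.0 + (0\{b} + 0\{a})) | b.b.b.(0 + 0) | -b-> n3, -b-> n4
  n2 = b.(b.b.0 + (0\{b} + 0\{a})) | b.b.(0 + 0) | -b-> n3, -b-> n5
  n3 = (b.b.0 + (0\{b} + 0\{a})) | b.b.(0 + 0) | -b-> n6, -b-> n7
  n4 = b.0 | b.b.b.(0 + 0) | -b-> n7, -b-> n8
  n5 = b.(b.b.0 + (0\{b} + 0\{a})) | b.(0 + 0) | -b-> n6, -b-> n9
  n6 = (b.b.0 + (0\{b} + 0\{a})) | b.(0 + 0) | -b-> n10, -b-> n11
  n7 = b.0 | b.b.(0 + 0) | -b-> n11, -b-> n12
  n8 = 0 | b.b.b.(0 + 0) | -b-> n12
  n9 = b.(b.b.0 + (0\{b} + 0\{a})) | (0 + 0) | -b-> n10
  n10 = (b.b.0 + (0\{b} + 0\{a})) | (0 + 0) | -b-> n13
  n11 = b.0 | b.(0 + 0) | -b-> n13, -b-> n14
  n12 = 0 | b.b.(0 + 0) | -b-> n14
  n13 = b.0 | (0 + 0) | -b-> n15
  n14 = 0 | b.(0 + 0) | -b-> n15
  n15 = 0 | (0 + 0) | deadlocked
Run σ = ⟨bba⟩ on P: start {m0}
  step 1 (b): {m1, m2}
  step 2 (b): {m3, m4, m5}
  step 3 (a): {m9}
  — P admits the full trace.
Run σ = ⟨bba⟩ on Q: start {n0}
  step 1 (b): {n1, n2}
  step 2 (b): {n3, n4, n5}
  step 3 (a): ∅ (Q stuck)

bba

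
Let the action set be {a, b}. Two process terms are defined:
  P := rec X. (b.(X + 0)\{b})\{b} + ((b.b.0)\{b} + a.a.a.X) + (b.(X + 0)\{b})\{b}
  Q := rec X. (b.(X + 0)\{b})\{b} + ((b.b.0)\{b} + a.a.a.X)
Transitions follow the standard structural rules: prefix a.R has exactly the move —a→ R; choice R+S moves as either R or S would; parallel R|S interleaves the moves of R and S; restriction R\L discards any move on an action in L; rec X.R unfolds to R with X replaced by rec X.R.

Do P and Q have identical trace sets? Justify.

LTS(P): 3 reachable states
  s0 = rec X. (b.(X + 0)\{b})\{b} + ((b.b.0)\{b} + a.a.a.X) + (b.(X + 0)\{b})\{b} :: —a→ s1
  s1 = a.a.(rec X. (b.(X + 0)\{b})\{b} + ((b.b.0)\{b} + a.a.a.X) + (b.(X + 0)\{b})\{b}) :: —a→ s2
  s2 = a.(rec X. (b.(X + 0)\{b})\{b} + ((b.b.0)\{b} + a.a.a.X) + (b.(X + 0)\{b})\{b}) :: —a→ s0
LTS(Q): 3 reachable states
  t0 = rec X. (b.(X + 0)\{b})\{b} + ((b.b.0)\{b} + a.a.a.X) :: —a→ t1
  t1 = a.a.(rec X. (b.(X + 0)\{b})\{b} + ((b.b.0)\{b} + a.a.a.X)) :: —a→ t2
  t2 = a.(rec X. (b.(X + 0)\{b})\{b} + ((b.b.0)\{b} + a.a.a.X)) :: —a→ t0
Coarsest stable partition (strong bisimilarity classes):
  B0 = {s0, s1, s2, t0, t1, t2}
s0 ∈ B0, t0 ∈ B0 → same block
Bisimilar ⇒ trace-equivalent.

YES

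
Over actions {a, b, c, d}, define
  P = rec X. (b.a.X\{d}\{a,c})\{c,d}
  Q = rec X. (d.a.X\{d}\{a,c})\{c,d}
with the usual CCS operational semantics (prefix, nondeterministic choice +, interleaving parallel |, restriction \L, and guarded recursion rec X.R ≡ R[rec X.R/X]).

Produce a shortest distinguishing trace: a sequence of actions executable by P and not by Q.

b

P's transition system — 4 states:
  p0 = rec X. (b.a.X\{d}\{a,c})\{c,d} → -b-> p1
  p1 = (a.(rec X. (b.a.X\{d}\{a,c})\{c,d})\{d}\{a,c})\{c,d} → -a-> p2
  p2 = (rec X. (b.a.X\{d}\{a,c})\{c,d})\{d}\{a,c}\{c,d} → -b-> p3
  p3 = (a.(rec X. (b.a.X\{d}\{a,c})\{c,d})\{d}\{a,c})\{c,d}\{d}\{a,c}\{c,d} → deadlocked
Q's transition system — 1 states:
  q0 = rec X. (d.a.X\{d}\{a,c})\{c,d} → deadlocked
Executing b from P (initial set {p0}):
  [1] b ⇒ {p1}
  P completes σ.
Executing b from Q (initial set {q0}):
  [1] b ⇒ ∅ (Q stuck)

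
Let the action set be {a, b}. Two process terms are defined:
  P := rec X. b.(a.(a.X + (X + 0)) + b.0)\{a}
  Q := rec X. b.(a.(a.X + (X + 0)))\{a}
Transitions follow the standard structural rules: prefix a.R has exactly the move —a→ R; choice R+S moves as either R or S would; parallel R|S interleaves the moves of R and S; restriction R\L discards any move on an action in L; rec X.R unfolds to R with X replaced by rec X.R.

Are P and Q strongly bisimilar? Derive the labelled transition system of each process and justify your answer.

Reachable graph of P (3 states):
  s0 = rec X. b.(a.(a.X + (X + 0)) + b.0)\{a} has moves ··b··> s1
  s1 = (a.(a.(rec X. b.(a.(a.X + (X + 0)) + b.0)\{a}) + ((rec X. b.(a.(a.X + (X + 0)) + b.0)\{a}) + 0)) + b.0)\{a} has moves ··b··> s2
  s2 = 0\{a} has moves (no moves)
Reachable graph of Q (2 states):
  t0 = rec X. b.(a.(a.X + (X + 0)))\{a} has moves ··b··> t1
  t1 = (a.(a.(rec X. b.(a.(a.X + (X + 0)))\{a}) + ((rec X. b.(a.(a.X + (X + 0)))\{a}) + 0)))\{a} has moves (no moves)
Partition-refinement fixed point:
  B0 = {s0}
  B1 = {s1, t0}
  B2 = {s2, t1}
s0 ∈ B0, t0 ∈ B1 → different blocks

NO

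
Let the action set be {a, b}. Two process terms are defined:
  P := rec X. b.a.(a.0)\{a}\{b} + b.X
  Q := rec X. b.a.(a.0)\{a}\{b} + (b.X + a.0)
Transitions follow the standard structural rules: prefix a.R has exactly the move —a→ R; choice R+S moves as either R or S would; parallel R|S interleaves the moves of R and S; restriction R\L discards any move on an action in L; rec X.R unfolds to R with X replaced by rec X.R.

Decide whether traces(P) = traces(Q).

Reachable graph of P (3 states):
  m0 = rec X. b.a.(a.0)\{a}\{b} + b.X ⊢ —b→ m0, —b→ m1
  m1 = a.(a.0)\{a}\{b} ⊢ —a→ m2
  m2 = (a.0)\{a}\{b} ⊢ deadlocked
Reachable graph of Q (4 states):
  n0 = rec X. b.a.(a.0)\{a}\{b} + (b.X + a.0) ⊢ —a→ n1, —b→ n0, —b→ n2
  n1 = 0 ⊢ deadlocked
  n2 = a.(a.0)\{a}\{b} ⊢ —a→ n3
  n3 = (a.0)\{a}\{b} ⊢ deadlocked
Trace ⟨a⟩ through Q, begin at {n0}:
  step 1 (a): {n1}
  Q completes σ.
Trace ⟨a⟩ through P, begin at {m0}:
  step 1 (a): no successor for P

trace-distinct — witness ⟨a⟩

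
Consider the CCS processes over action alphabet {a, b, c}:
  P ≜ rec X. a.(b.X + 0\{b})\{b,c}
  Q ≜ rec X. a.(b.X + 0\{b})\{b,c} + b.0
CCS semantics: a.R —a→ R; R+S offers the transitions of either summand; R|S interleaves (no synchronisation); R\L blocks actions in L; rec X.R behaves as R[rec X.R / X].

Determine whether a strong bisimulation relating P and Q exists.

P's transition system — 2 states:
  p0 = rec X. a.(b.X + 0\{b})\{b,c} has moves ··a··> p1
  p1 = (b.(rec X. a.(b.X + 0\{b})\{b,c}) + 0\{b})\{b,c} has moves stopped
Q's transition system — 3 states:
  q0 = rec X. a.(b.X + 0\{b})\{b,c} + b.0 has moves ··a··> q1, ··b··> q2
  q1 = (b.(rec X. a.(b.X + 0\{b})\{b,c} + b.0) + 0\{b})\{b,c} has moves stopped
  q2 = 0 has moves stopped
Bisimilarity quotient blocks:
  B0 = {p0}
  B1 = {p1, q1, q2}
  B2 = {q0}
p0 ∈ B0, q0 ∈ B2 → different blocks

P ≁ Q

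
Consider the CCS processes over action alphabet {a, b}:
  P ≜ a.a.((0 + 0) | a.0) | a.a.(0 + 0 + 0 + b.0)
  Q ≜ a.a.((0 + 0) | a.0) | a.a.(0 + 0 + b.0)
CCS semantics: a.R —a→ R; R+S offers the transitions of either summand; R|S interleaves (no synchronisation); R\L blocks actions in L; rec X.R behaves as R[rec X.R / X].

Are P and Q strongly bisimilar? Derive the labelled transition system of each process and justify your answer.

LTS(P): 16 reachable states
  s0 = a.a.((0 + 0) | a.0) | a.a.(0 + 0 + 0 + b.0) has moves -a-> s1, -a-> s2
  s1 = a.((0 + 0) | a.0) | a.a.(0 + 0 + 0 + b.0) has moves -a-> s3, -a-> s4
  s2 = a.a.((0 + 0) | a.0) | a.(0 + 0 + 0 + b.0) has moves -a-> s4, -a-> s5
  s3 = (0 + 0) | a.0 | a.a.(0 + 0 + 0 + b.0) has moves -a-> s6, -a-> s7
  s4 = a.((0 + 0) | a.0) | a.(0 + 0 + 0 + b.0) has moves -a-> s7, -a-> s8
  s5 = a.a.((0 + 0) | a.0) | (0 + 0 + 0 + b.0) has moves -a-> s8, -b-> s9
  s6 = (0 + 0) | 0 | a.a.(0 + 0 + 0 + b.0) has moves -a-> s10
  s7 = (0 + 0) | a.0 | a.(0 + 0 + 0 + b.0) has moves -a-> s10, -a-> s11
  s8 = a.((0 + 0) | a.0) | (0 + 0 + 0 + b.0) has moves -a-> s11, -b-> s12
  s9 = a.a.((0 + 0) | a.0) | 0 has moves -a-> s12
  s10 = (0 + 0) | 0 | a.(0 + 0 + 0 + b.0) has moves -a-> s13
  s11 = (0 + 0) | a.0 | (0 + 0 + 0 + b.0) has moves -a-> s13, -b-> s14
  s12 = a.((0 + 0) | a.0) | 0 has moves -a-> s14
  s13 = (0 + 0) | 0 | (0 + 0 + 0 + b.0) has moves -b-> s15
  s14 = (0 + 0) | a.0 | 0 has moves -a-> s15
  s15 = (0 + 0) | 0 | 0 has moves (no moves)
LTS(Q): 16 reachable states
  t0 = a.a.((0 + 0) | a.0) | a.a.(0 + 0 + b.0) has moves -a-> t1, -a-> t2
  t1 = a.((0 + 0) | a.0) | a.a.(0 + 0 + b.0) has moves -a-> t3, -a-> t4
  t2 = a.a.((0 + 0) | a.0) | a.(0 + 0 + b.0) has moves -a-> t4, -a-> t5
  t3 = (0 + 0) | a.0 | a.a.(0 + 0 + b.0) has moves -a-> t6, -a-> t7
  t4 = a.((0 + 0) | a.0) | a.(0 + 0 + b.0) has moves -a-> t7, -a-> t8
  t5 = a.a.((0 + 0) | a.0) | (0 + 0 + b.0) has moves -a-> t8, -b-> t9
  t6 = (0 + 0) | 0 | a.a.(0 + 0 + b.0) has moves -a-> t10
  t7 = (0 + 0) | a.0 | a.(0 + 0 + b.0) has moves -a-> t10, -a-> t11
  t8 = a.((0 + 0) | a.0) | (0 + 0 + b.0) has moves -a-> t11, -b-> t12
  t9 = a.a.((0 + 0) | a.0) | 0 has moves -a-> t12
  t10 = (0 + 0) | 0 | a.(0 + 0 + b.0) has moves -a-> t13
  t11 = (0 + 0) | a.0 | (0 + 0 + b.0) has moves -a-> t13, -b-> t14
  t12 = a.((0 + 0) | a.0) | 0 has moves -a-> t14
  t13 = (0 + 0) | 0 | (0 + 0 + b.0) has moves -b-> t15
  t14 = (0 + 0) | a.0 | 0 has moves -a-> t15
  t15 = (0 + 0) | 0 | 0 has moves (no moves)
Coarsest stable partition (strong bisimilarity classes):
  B0 = {s0, t0}
  B1 = {s2, t2}
  B2 = {s4, t4}
  B3 = {s7, t7}
  B4 = {s11, t11}
  B5 = {s14, t14}
  B6 = {s15, t15}
  B7 = {s13, t13}
  B8 = {s10, t10}
  B9 = {s8, t8}
  B10 = {s12, t12}
  B11 = {s5, t5}
  B12 = {s9, t9}
  B13 = {s1, t1}
  B14 = {s3, t3}
  B15 = {s6, t6}
s0 ∈ B0, t0 ∈ B0 → same block

bisimilar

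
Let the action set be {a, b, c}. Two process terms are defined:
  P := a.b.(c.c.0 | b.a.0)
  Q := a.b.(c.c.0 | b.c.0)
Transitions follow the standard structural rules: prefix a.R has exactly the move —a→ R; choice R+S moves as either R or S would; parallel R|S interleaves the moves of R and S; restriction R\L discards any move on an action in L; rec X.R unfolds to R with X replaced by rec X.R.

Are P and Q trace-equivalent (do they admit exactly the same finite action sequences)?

P's transition system — 11 states:
  u0 = a.b.(c.c.0 | b.a.0) | -a-> u1
  u1 = b.(c.c.0 | b.a.0) | -b-> u2
  u2 = c.c.0 | b.a.0 | -b-> u3, -c-> u4
  u3 = c.c.0 | a.0 | -a-> u5, -c-> u6
  u4 = c.0 | b.a.0 | -b-> u6, -c-> u7
  u5 = c.c.0 | 0 | -c-> u8
  u6 = c.0 | a.0 | -a-> u8, -c-> u9
  u7 = 0 | b.a.0 | -b-> u9
  u8 = c.0 | 0 | -c-> u10
  u9 = 0 | a.0 | -a-> u10
  u10 = 0 | 0 | deadlocked
Q's transition system — 11 states:
  v0 = a.b.(c.c.0 | b.c.0) | -a-> v1
  v1 = b.(c.c.0 | b.c.0) | -b-> v2
  v2 = c.c.0 | b.c.0 | -b-> v3, -c-> v4
  v3 = c.c.0 | c.0 | -c-> v5, -c-> v6
  v4 = c.0 | b.c.0 | -b-> v5, -c-> v7
  v5 = c.0 | c.0 | -c-> v8, -c-> v9
  v6 = c.c.0 | 0 | -c-> v9
  v7 = 0 | b.c.0 | -b-> v8
  v8 = 0 | c.0 | -c-> v10
  v9 = c.0 | 0 | -c-> v10
  v10 = 0 | 0 | deadlocked
Executing abba from P (initial set {u0}):
  step 1 (a): {u1}
  step 2 (b): {u2}
  step 3 (b): {u3}
  step 4 (a): {u5}
  ✓ P
Executing abba from Q (initial set {v0}):
  step 1 (a): {v1}
  step 2 (b): {v2}
  step 3 (b): {v3}
  step 4 (a): no successor for Q

NO — witness ⟨abba⟩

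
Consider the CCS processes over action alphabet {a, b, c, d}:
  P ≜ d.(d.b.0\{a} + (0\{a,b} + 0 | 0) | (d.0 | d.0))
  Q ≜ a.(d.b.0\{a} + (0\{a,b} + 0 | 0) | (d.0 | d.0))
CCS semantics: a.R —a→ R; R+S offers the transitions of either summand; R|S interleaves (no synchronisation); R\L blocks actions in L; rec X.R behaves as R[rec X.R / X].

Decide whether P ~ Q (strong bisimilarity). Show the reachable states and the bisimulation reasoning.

NO

Reachable graph of P (7 states):
  p0 = d.(d.b.0\{a} + (0\{a,b} + 0 | 0) | (d.0 | d.0)) | —d→ p1
  p1 = d.b.0\{a} + (0\{a,b} + 0 | 0) | (d.0 | d.0) | —d→ p2, —d→ p3, —d→ p4
  p2 = (0\{a,b} + 0 | 0) | (0 | d.0) | —d→ p5
  p3 = (0\{a,b} + 0 | 0) | (d.0 | 0) | —d→ p5
  p4 = b.0\{a} | —b→ p6
  p5 = (0\{a,b} + 0 | 0) | (0 | 0) | stopped
  p6 = 0\{a} | stopped
Reachable graph of Q (7 states):
  q0 = a.(d.b.0\{a} + (0\{a,b} + 0 | 0) | (d.0 | d.0)) | —a→ q1
  q1 = d.b.0\{a} + (0\{a,b} + 0 | 0) | (d.0 | d.0) | —d→ q2, —d→ q3, —d→ q4
  q2 = (0\{a,b} + 0 | 0) | (0 | d.0) | —d→ q5
  q3 = (0\{a,b} + 0 | 0) | (d.0 | 0) | —d→ q5
  q4 = b.0\{a} | —b→ q6
  q5 = (0\{a,b} + 0 | 0) | (0 | 0) | stopped
  q6 = 0\{a} | stopped
Partition-refinement fixed point:
  B0 = {p0}
  B1 = {p1, q1}
  B2 = {p2, p3, q2, q3}
  B3 = {p5, p6, q5, q6}
  B4 = {p4, q4}
  B5 = {q0}
p0 ∈ B0, q0 ∈ B5 → different blocks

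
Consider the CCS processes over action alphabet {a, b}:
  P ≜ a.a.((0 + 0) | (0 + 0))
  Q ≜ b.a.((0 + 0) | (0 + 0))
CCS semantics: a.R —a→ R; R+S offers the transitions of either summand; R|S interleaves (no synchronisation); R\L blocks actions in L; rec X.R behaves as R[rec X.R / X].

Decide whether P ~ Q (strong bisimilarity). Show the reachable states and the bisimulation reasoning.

LTS(P): 3 reachable states
  p0 = a.a.((0 + 0) | (0 + 0)) → --a--▸ p1
  p1 = a.((0 + 0) | (0 + 0)) → --a--▸ p2
  p2 = (0 + 0) | (0 + 0) → ·
LTS(Q): 3 reachable states
  q0 = b.a.((0 + 0) | (0 + 0)) → --b--▸ q1
  q1 = a.((0 + 0) | (0 + 0)) → --a--▸ q2
  q2 = (0 + 0) | (0 + 0) → ·
Coarsest stable partition (strong bisimilarity classes):
  B0 = {p0}
  B1 = {p1, q1}
  B2 = {p2, q2}
  B3 = {q0}
p0 ∈ B0, q0 ∈ B3 → different blocks

NO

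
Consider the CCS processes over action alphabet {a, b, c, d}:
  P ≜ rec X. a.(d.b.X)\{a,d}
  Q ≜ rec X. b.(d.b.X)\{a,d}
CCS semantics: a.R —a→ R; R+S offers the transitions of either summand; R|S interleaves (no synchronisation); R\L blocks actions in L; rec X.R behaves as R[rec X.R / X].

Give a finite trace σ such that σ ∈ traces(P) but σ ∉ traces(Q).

a

Reachable graph of P (2 states):
  m0 = rec X. a.(d.b.X)\{a,d} → ··a··> m1
  m1 = (d.b.(rec X. a.(d.b.X)\{a,d}))\{a,d} → (no moves)
Reachable graph of Q (2 states):
  n0 = rec X. b.(d.b.X)\{a,d} → ··b··> n1
  n1 = (d.b.(rec X. b.(d.b.X)\{a,d}))\{a,d} → (no moves)
Trace ⟨a⟩ through P, begin at {m0}:
  after a @ step 1: {m1}
  — P admits the full trace.
Trace ⟨a⟩ through Q, begin at {n0}:
  after a @ step 1: no successor for Q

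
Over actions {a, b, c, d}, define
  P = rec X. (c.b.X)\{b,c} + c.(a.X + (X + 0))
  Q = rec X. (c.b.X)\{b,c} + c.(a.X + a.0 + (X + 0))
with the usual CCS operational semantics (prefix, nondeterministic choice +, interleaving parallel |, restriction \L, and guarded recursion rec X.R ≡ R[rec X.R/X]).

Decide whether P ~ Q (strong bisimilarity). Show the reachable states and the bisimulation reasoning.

P's transition system — 2 states:
  p0 = rec X. (c.b.X)\{b,c} + c.(a.X + (X + 0)) has moves --c--▸ p1
  p1 = a.(rec X. (c.b.X)\{b,c} + c.(a.X + (X + 0))) + ((rec X. (c.b.X)\{b,c} + c.(a.X + (X + 0))) + 0) has moves --a--▸ p0, --c--▸ p1
Q's transition system — 3 states:
  q0 = rec X. (c.b.X)\{b,c} + c.(a.X + a.0 + (X + 0)) has moves --c--▸ q1
  q1 = a.(rec X. (c.b.X)\{b,c} + c.(a.X + a.0 + (X + 0))) + a.0 + ((rec X. (c.b.X)\{b,c} + c.(a.X + a.0 + (X + 0))) + 0) has moves --a--▸ q0, --a--▸ q2, --c--▸ q1
  q2 = 0 has moves ∅
Coarsest stable partition (strong bisimilarity classes):
  B0 = {p0}
  B1 = {p1}
  B2 = {q0}
  B3 = {q1}
  B4 = {q2}
p0 ∈ B0, q0 ∈ B2 → different blocks

not bisimilar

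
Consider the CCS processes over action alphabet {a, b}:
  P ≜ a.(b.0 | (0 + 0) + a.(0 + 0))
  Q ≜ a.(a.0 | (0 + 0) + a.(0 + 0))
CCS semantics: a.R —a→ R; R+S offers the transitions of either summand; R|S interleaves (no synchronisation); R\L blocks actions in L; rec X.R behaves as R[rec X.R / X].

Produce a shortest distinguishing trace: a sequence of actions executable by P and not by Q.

Reachable graph of P (4 states):
  u0 = a.(b.0 | (0 + 0) + a.(0 + 0)) → —a→ u1
  u1 = b.0 | (0 + 0) + a.(0 + 0) → —a→ u2, —b→ u3
  u2 = 0 + 0 → deadlocked
  u3 = 0 | (0 + 0) → deadlocked
Reachable graph of Q (4 states):
  v0 = a.(a.0 | (0 + 0) + a.(0 + 0)) → —a→ v1
  v1 = a.0 | (0 + 0) + a.(0 + 0) → —a→ v2, —a→ v3
  v2 = 0 + 0 → deadlocked
  v3 = 0 | (0 + 0) → deadlocked
Run σ = ⟨ab⟩ on P: start {u0}
  after a @ step 1: {u1}
  after b @ step 2: {u3}
  ✓ P
Run σ = ⟨ab⟩ on Q: start {v0}
  after a @ step 1: {v1}
  after b @ step 2: ∅  — Q cannot continue

ab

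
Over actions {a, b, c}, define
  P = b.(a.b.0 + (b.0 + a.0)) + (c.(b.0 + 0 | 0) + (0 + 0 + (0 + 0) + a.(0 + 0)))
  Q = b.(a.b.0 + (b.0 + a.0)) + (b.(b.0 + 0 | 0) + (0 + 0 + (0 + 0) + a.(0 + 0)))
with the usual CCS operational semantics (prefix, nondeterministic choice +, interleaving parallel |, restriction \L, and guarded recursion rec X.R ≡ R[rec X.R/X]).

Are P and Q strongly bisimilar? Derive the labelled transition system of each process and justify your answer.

P ≁ Q

P's transition system — 6 states:
  m0 = b.(a.b.0 + (b.0 + a.0)) + (c.(b.0 + 0 | 0) + (0 + 0 + (0 + 0) + a.(0 + 0))) has moves --a--▸ m1, --b--▸ m2, --c--▸ m3
  m1 = 0 + 0 has moves stopped
  m2 = a.b.0 + (b.0 + a.0) has moves --a--▸ m4, --a--▸ m5, --b--▸ m4
  m3 = b.0 + 0 | 0 has moves --b--▸ m4
  m4 = 0 has moves stopped
  m5 = b.0 has moves --b--▸ m4
Q's transition system — 6 states:
  n0 = b.(a.b.0 + (b.0 + a.0)) + (b.(b.0 + 0 | 0) + (0 + 0 + (0 + 0) + a.(0 + 0))) has moves --a--▸ n1, --b--▸ n2, --b--▸ n3
  n1 = 0 + 0 has moves stopped
  n2 = a.b.0 + (b.0 + a.0) has moves --a--▸ n4, --a--▸ n5, --b--▸ n4
  n3 = b.0 + 0 | 0 has moves --b--▸ n4
  n4 = 0 has moves stopped
  n5 = b.0 has moves --b--▸ n4
Coarsest stable partition (strong bisimilarity classes):
  B0 = {m0}
  B1 = {m1, m4, n1, n4}
  B2 = {m2, n2}
  B3 = {m3, m5, n3, n5}
  B4 = {n0}
m0 ∈ B0, n0 ∈ B4 → different blocks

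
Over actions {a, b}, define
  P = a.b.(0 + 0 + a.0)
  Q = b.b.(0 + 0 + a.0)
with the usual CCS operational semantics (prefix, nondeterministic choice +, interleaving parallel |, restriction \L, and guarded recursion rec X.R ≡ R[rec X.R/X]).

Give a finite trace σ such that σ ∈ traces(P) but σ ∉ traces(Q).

a

P's transition system — 4 states:
  s0 = a.b.(0 + 0 + a.0) ⊢ —a→ s1
  s1 = b.(0 + 0 + a.0) ⊢ —b→ s2
  s2 = 0 + 0 + a.0 ⊢ —a→ s3
  s3 = 0 ⊢ deadlocked
Q's transition system — 4 states:
  t0 = b.b.(0 + 0 + a.0) ⊢ —b→ t1
  t1 = b.(0 + 0 + a.0) ⊢ —b→ t2
  t2 = 0 + 0 + a.0 ⊢ —a→ t3
  t3 = 0 ⊢ deadlocked
Run σ = ⟨a⟩ on P: start {s0}
  [1] a ⇒ {s1}
  ✓ P
Run σ = ⟨a⟩ on Q: start {t0}
  [1] a ⇒ ∅  — Q cannot continue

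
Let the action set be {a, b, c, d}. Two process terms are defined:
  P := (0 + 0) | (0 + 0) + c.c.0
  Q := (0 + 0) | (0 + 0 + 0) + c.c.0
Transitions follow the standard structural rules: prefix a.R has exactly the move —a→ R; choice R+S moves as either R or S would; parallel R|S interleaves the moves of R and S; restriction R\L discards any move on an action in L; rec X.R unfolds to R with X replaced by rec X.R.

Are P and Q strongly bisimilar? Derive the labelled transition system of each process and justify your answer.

LTS(P): 3 reachable states
  p0 = (0 + 0) | (0 + 0) + c.c.0 has moves --c--▸ p1
  p1 = c.0 has moves --c--▸ p2
  p2 = 0 has moves ·
LTS(Q): 3 reachable states
  q0 = (0 + 0) | (0 + 0 + 0) + c.c.0 has moves --c--▸ q1
  q1 = c.0 has moves --c--▸ q2
  q2 = 0 has moves ·
Coarsest stable partition (strong bisimilarity classes):
  B0 = {p0, q0}
  B1 = {p1, q1}
  B2 = {p2, q2}
p0 ∈ B0, q0 ∈ B0 → same block

bisimilar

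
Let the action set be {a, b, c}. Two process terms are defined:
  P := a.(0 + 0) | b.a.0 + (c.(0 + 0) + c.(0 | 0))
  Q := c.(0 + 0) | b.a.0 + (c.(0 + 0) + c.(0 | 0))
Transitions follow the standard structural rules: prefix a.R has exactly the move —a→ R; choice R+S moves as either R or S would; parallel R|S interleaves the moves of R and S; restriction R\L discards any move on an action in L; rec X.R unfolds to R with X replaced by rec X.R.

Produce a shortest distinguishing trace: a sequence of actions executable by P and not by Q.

LTS(P): 8 reachable states
  m0 = a.(0 + 0) | b.a.0 + (c.(0 + 0) + c.(0 | 0)) has moves ··a··> m1, ··b··> m2, ··c··> m3, ··c··> m4
  m1 = (0 + 0) | b.a.0 has moves ··b··> m5
  m2 = a.(0 + 0) | a.0 has moves ··a··> m5, ··a··> m6
  m3 = 0 + 0 has moves deadlocked
  m4 = 0 | 0 has moves deadlocked
  m5 = (0 + 0) | a.0 has moves ··a··> m7
  m6 = a.(0 + 0) | 0 has moves ··a··> m7
  m7 = (0 + 0) | 0 has moves deadlocked
LTS(Q): 8 reachable states
  n0 = c.(0 + 0) | b.a.0 + (c.(0 + 0) + c.(0 | 0)) has moves ··b··> n1, ··c··> n2, ··c··> n3, ··c··> n4
  n1 = c.(0 + 0) | a.0 has moves ··a··> n5, ··c··> n6
  n2 = (0 + 0) | b.a.0 has moves ··b··> n6
  n3 = 0 + 0 has moves deadlocked
  n4 = 0 | 0 has moves deadlocked
  n5 = c.(0 + 0) | 0 has moves ··c··> n7
  n6 = (0 + 0) | a.0 has moves ··a··> n7
  n7 = (0 + 0) | 0 has moves deadlocked
Run σ = ⟨a⟩ on P: start {m0}
  after a @ step 1: {m1}
  — P admits the full trace.
Run σ = ⟨a⟩ on Q: start {n0}
  after a @ step 1: no successor for Q

a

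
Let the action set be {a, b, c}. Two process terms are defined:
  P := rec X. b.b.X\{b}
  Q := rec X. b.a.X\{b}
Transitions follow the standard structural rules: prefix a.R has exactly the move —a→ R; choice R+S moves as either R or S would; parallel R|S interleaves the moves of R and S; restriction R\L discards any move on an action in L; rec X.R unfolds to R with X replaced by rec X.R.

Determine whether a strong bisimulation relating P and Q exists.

NO

Reachable graph of P (3 states):
  s0 = rec X. b.b.X\{b} ⊢ —b→ s1
  s1 = b.(rec X. b.b.X\{b})\{b} ⊢ —b→ s2
  s2 = (rec X. b.b.X\{b})\{b} ⊢ ∅
Reachable graph of Q (3 states):
  t0 = rec X. b.a.X\{b} ⊢ —b→ t1
  t1 = a.(rec X. b.a.X\{b})\{b} ⊢ —a→ t2
  t2 = (rec X. b.a.X\{b})\{b} ⊢ ∅
Bisimilarity quotient blocks:
  B0 = {s0}
  B1 = {s1}
  B2 = {s2, t2}
  B3 = {t0}
  B4 = {t1}
s0 ∈ B0, t0 ∈ B3 → different blocks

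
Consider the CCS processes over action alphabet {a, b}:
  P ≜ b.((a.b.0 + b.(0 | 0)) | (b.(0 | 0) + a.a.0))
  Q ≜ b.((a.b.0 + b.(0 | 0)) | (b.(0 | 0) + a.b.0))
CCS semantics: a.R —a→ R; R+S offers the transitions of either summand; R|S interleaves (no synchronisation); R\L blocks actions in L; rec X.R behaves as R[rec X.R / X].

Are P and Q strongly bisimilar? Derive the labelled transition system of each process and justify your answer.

P ≁ Q

LTS(P): 17 reachable states
  u0 = b.((a.b.0 + b.(0 | 0)) | (b.(0 | 0) + a.a.0)) ⊢ ··b··> u1
  u1 = (a.b.0 + b.(0 | 0)) | (b.(0 | 0) + a.a.0) ⊢ ··a··> u2, ··a··> u3, ··b··> u4, ··b··> u5
  u2 = (a.b.0 + b.(0 | 0)) | a.0 ⊢ ··a··> u6, ··a··> u7, ··b··> u8
  u3 = b.0 | (b.(0 | 0) + a.a.0) ⊢ ··a··> u7, ··b··> u10, ··b··> u9
  u4 = (a.b.0 + b.(0 | 0)) | (0 | 0) ⊢ ··a··> u10, ··b··> u11
  u5 = 0 | 0 | (b.(0 | 0) + a.a.0) ⊢ ··a··> u8, ··b··> u11
  u6 = (a.b.0 + b.(0 | 0)) | 0 ⊢ ··a··> u12, ··b··> u13
  u7 = b.0 | a.0 ⊢ ··a··> u12, ··b··> u14
  u8 = 0 | 0 | a.0 ⊢ ··a··> u13
  u9 = 0 | (b.(0 | 0) + a.a.0) ⊢ ··a··> u14, ··b··> u15
  u10 = b.0 | (0 | 0) ⊢ ··b··> u15
  u11 = 0 | 0 | (0 | 0) ⊢ stopped
  u12 = b.0 | 0 ⊢ ··b··> u16
  u13 = 0 | 0 | 0 ⊢ stopped
  u14 = 0 | a.0 ⊢ ··a··> u16
  u15 = 0 | (0 | 0) ⊢ stopped
  u16 = 0 | 0 ⊢ stopped
LTS(Q): 17 reachable states
  v0 = b.((a.b.0 + b.(0 | 0)) | (b.(0 | 0) + a.b.0)) ⊢ ··b··> v1
  v1 = (a.b.0 + b.(0 | 0)) | (b.(0 | 0) + a.b.0) ⊢ ··a··> v2, ··a··> v3, ··b··> v4, ··b··> v5
  v2 = (a.b.0 + b.(0 | 0)) | b.0 ⊢ ··a··> v6, ··b··> v7, ··b··> v8
  v3 = b.0 | (b.(0 | 0) + a.b.0) ⊢ ··a··> v6, ··b··> v10, ··b··> v9
  v4 = (a.b.0 + b.(0 | 0)) | (0 | 0) ⊢ ··a··> v10, ··b··> v11
  v5 = 0 | 0 | (b.(0 | 0) + a.b.0) ⊢ ··a··> v8, ··b··> v11
  v6 = b.0 | b.0 ⊢ ··b··> v12, ··b··> v13
  v7 = (a.b.0 + b.(0 | 0)) | 0 ⊢ ··a··> v13, ··b··> v14
  v8 = 0 | 0 | b.0 ⊢ ··b··> v14
  v9 = 0 | (b.(0 | 0) + a.b.0) ⊢ ··a··> v12, ··b··> v15
  v10 = b.0 | (0 | 0) ⊢ ··b··> v15
  v11 = 0 | 0 | (0 | 0) ⊢ stopped
  v12 = 0 | b.0 ⊢ ··b··> v16
  v13 = b.0 | 0 ⊢ ··b··> v16
  v14 = 0 | 0 | 0 ⊢ stopped
  v15 = 0 | (0 | 0) ⊢ stopped
  v16 = 0 | 0 ⊢ stopped
Partition-refinement fixed point:
  B0 = {u0}
  B1 = {u1}
  B2 = {u3}
  B3 = {u7}
  B4 = {u14, u8}
  B5 = {u11, u13, u15, u16, v11, v14, v15, v16}
  B6 = {u10, u12, v10, v12, v13, v8}
  B7 = {u5, u9}
  B8 = {u4, u6, v4, v5, v7, v9}
  B9 = {u2}
  B10 = {v0}
  B11 = {v1}
  B12 = {v2, v3}
  B13 = {v6}
u0 ∈ B0, v0 ∈ B10 → different blocks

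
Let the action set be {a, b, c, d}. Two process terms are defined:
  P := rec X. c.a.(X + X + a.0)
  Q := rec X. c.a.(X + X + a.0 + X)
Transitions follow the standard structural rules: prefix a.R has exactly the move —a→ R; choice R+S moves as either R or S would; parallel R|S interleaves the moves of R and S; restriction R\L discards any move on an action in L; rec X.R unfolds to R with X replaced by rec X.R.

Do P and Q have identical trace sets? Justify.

LTS(P): 4 reachable states
  m0 = rec X. c.a.(X + X + a.0) | —c→ m1
  m1 = a.((rec X. c.a.(X + X + a.0)) + (rec X. c.a.(X + X + a.0)) + a.0) | —a→ m2
  m2 = (rec X. c.a.(X + X + a.0)) + (rec X. c.a.(X + X + a.0)) + a.0 | —a→ m3, —c→ m1
  m3 = 0 | deadlocked
LTS(Q): 4 reachable states
  n0 = rec X. c.a.(X + X + a.0 + X) | —c→ n1
  n1 = a.((rec X. c.a.(X + X + a.0 + X)) + (rec X. c.a.(X + X + a.0 + X)) + a.0 + (rec X. c.a.(X + X + a.0 + X))) | —a→ n2
  n2 = (rec X. c.a.(X + X + a.0 + X)) + (rec X. c.a.(X + X + a.0 + X)) + a.0 + (rec X. c.a.(X + X + a.0 + X)) | —a→ n3, —c→ n1
  n3 = 0 | deadlocked
Bisimilarity quotient blocks:
  B0 = {m0, n0}
  B1 = {m1, n1}
  B2 = {m2, n2}
  B3 = {m3, n3}
m0 ∈ B0, n0 ∈ B0 → same block
Bisimilar ⇒ trace-equivalent.

traces(P) = traces(Q)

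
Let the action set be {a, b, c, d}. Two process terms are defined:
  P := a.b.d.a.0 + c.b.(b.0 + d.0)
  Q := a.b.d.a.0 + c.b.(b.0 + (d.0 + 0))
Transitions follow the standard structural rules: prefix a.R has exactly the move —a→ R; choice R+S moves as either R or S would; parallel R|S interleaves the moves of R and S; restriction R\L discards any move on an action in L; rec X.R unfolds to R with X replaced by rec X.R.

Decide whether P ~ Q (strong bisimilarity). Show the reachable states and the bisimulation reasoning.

P ~ Q

LTS(P): 7 reachable states
  p0 = a.b.d.a.0 + c.b.(b.0 + d.0) has moves =a=> p1, =c=> p2
  p1 = b.d.a.0 has moves =b=> p3
  p2 = b.(b.0 + d.0) has moves =b=> p4
  p3 = d.a.0 has moves =d=> p5
  p4 = b.0 + d.0 has moves =b=> p6, =d=> p6
  p5 = a.0 has moves =a=> p6
  p6 = 0 has moves ∅
LTS(Q): 7 reachable states
  q0 = a.b.d.a.0 + c.b.(b.0 + (d.0 + 0)) has moves =a=> q1, =c=> q2
  q1 = b.d.a.0 has moves =b=> q3
  q2 = b.(b.0 + (d.0 + 0)) has moves =b=> q4
  q3 = d.a.0 has moves =d=> q5
  q4 = b.0 + (d.0 + 0) has moves =b=> q6, =d=> q6
  q5 = a.0 has moves =a=> q6
  q6 = 0 has moves ∅
Coarsest stable partition (strong bisimilarity classes):
  B0 = {p0, q0}
  B1 = {p1, q1}
  B2 = {p3, q3}
  B3 = {p5, q5}
  B4 = {p6, q6}
  B5 = {p2, q2}
  B6 = {p4, q4}
p0 ∈ B0, q0 ∈ B0 → same block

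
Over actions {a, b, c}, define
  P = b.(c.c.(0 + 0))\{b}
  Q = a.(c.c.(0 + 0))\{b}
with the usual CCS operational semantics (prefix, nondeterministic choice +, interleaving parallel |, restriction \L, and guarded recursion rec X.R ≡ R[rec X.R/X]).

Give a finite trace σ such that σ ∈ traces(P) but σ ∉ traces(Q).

LTS(P): 4 reachable states
  u0 = b.(c.c.(0 + 0))\{b} :: --b--▸ u1
  u1 = (c.c.(0 + 0))\{b} :: --c--▸ u2
  u2 = (c.(0 + 0))\{b} :: --c--▸ u3
  u3 = (0 + 0)\{b} :: ∅
LTS(Q): 4 reachable states
  v0 = a.(c.c.(0 + 0))\{b} :: --a--▸ v1
  v1 = (c.c.(0 + 0))\{b} :: --c--▸ v2
  v2 = (c.(0 + 0))\{b} :: --c--▸ v3
  v3 = (0 + 0)\{b} :: ∅
Executing b from P (initial set {u0}):
  step 1 (b): {u1}
  P completes σ.
Executing b from Q (initial set {v0}):
  step 1 (b): ∅ (Q stuck)

b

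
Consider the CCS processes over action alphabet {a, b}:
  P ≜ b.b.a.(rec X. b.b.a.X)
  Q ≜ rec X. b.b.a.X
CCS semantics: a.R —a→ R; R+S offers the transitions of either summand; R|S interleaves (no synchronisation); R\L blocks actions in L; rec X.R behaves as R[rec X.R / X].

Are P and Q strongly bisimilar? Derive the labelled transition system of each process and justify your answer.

LTS(P): 4 reachable states
  u0 = b.b.a.(rec X. b.b.a.X) :: --b--▸ u1
  u1 = b.a.(rec X. b.b.a.X) :: --b--▸ u2
  u2 = a.(rec X. b.b.a.X) :: --a--▸ u3
  u3 = rec X. b.b.a.X :: --b--▸ u1
LTS(Q): 3 reachable states
  v0 = rec X. b.b.a.X :: --b--▸ v1
  v1 = b.a.(rec X. b.b.a.X) :: --b--▸ v2
  v2 = a.(rec X. b.b.a.X) :: --a--▸ v0
Partition-refinement fixed point:
  B0 = {u0, u3, v0}
  B1 = {u1, v1}
  B2 = {u2, v2}
u0 ∈ B0, v0 ∈ B0 → same block

bisimilar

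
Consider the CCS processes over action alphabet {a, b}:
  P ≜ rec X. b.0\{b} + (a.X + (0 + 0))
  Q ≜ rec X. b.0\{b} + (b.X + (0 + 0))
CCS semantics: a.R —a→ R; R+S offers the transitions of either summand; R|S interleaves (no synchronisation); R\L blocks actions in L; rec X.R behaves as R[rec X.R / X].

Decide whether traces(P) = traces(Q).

traces(P) ≠ traces(Q) — witness ⟨a⟩

LTS(P): 2 reachable states
  p0 = rec X. b.0\{b} + (a.X + (0 + 0)) | -a-> p0, -b-> p1
  p1 = 0\{b} | ·
LTS(Q): 2 reachable states
  q0 = rec X. b.0\{b} + (b.X + (0 + 0)) | -b-> q0, -b-> q1
  q1 = 0\{b} | ·
Run σ = ⟨a⟩ on P: start {p0}
  after a @ step 1: {p0}
  — P admits the full trace.
Run σ = ⟨a⟩ on Q: start {q0}
  after a @ step 1: ∅  — Q cannot continue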